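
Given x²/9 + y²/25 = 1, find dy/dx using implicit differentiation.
Differentiate the relation implicitly: treat y = y(x) and apply the chain rule, so every y-derivative picks up a y' = dy/dx factor.

With everything moved to the left-hand side, differentiate term by term:
  d/dx[x^2/9] = 2x/9
  d/dx[y^2/25] = 2y·y'/25
  d/dx[-1] = 0

Separating the contributions that come from x directly and those that come through y:
  without y':      2x/9
  multiplying y':  2y/25

so (2x/9) + (2y/25)·y' = 0, and therefore
  dy/dx = -(2x/9)/(2y/25) = -25x/(9y)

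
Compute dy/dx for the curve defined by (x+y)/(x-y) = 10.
Take d/dx of both sides. Since y is implicitly a function of x, the chain rule attaches a y' = dy/dx factor whenever we differentiate through y.

Set F(x, y) = (left side) − (right side), so the curve is F = 0. Differentiating each term of F:
  d/dx[(x + y)/(x - y)] = (y' + 1)/(x - y) + (x + y)(y' - 1)/(x - y)^2
  d/dx[-10] = 0

Collecting, the y'-free part is the partial derivative in x and the y' coefficient is the partial derivative in y:
  ∂F/∂x = 1/(x - y) - (x + y)/(x - y)^2
  ∂F/∂y = 1/(x - y) + (x + y)/(x - y)^2

so d/dx[F(x, y(x))] = ∂F/∂x + (∂F/∂y)·y' = 0. Rearranging,
  dy/dx = -(∂F/∂x)/(∂F/∂y) = -(1/(x - y) - (x + y)/(x - y)^2)/(1/(x - y) + (x + y)/(x - y)^2)
        = -(-2y/(x - y)^2)/(2x/(x - y)^2) = y/x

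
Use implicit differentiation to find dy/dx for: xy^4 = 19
Differentiate the relation implicitly: treat y = y(x) and apply the chain rule, so every y-derivative picks up a y' = dy/dx factor.

With everything moved to the left-hand side, differentiate term by term:
  d/dx[xy^4] = 4xy^3·y' + y^4
  d/dx[-19] = 0

Separating the contributions that come from x directly and those that come through y:
  without y':      y^4
  multiplying y':  4xy^3

so (y^4) + (4xy^3)·y' = 0, and therefore
  dy/dx = -(y^4)/(4xy^3) = -y/(4x)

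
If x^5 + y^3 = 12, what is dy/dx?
Take d/dx of both sides. Since y is implicitly a function of x, the chain rule attaches a y' = dy/dx factor whenever we differentiate through y.

Set F(x, y) = (left side) − (right side), so the curve is F = 0. Differentiating each term of F:
  d/dx[x^5] = 5x^4
  d/dx[y^3] = 3y^2·y'
  d/dx[-12] = 0

Collecting, the y'-free part is the partial derivative in x and the y' coefficient is the partial derivative in y:
  ∂F/∂x = 5x^4
  ∂F/∂y = 3y^2

so d/dx[F(x, y(x))] = ∂F/∂x + (∂F/∂y)·y' = 0. Rearranging,
  dy/dx = -(∂F/∂x)/(∂F/∂y) = -(5x^4)/(3y^2) = -5x^4/(3y^2)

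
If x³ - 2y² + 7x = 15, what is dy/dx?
Differentiate the relation implicitly: treat y = y(x) and apply the chain rule, so every y-derivative picks up a y' = dy/dx factor.

With everything moved to the left-hand side, differentiate term by term:
  d/dx[x^3] = 3x^2
  d/dx[7x] = 7
  d/dx[-2y^2] = -4y·y'
  d/dx[-15] = 0

Separating the contributions that come from x directly and those that come through y:
  without y':      3x^2 + 7
  multiplying y':  -4y

so (3x^2 + 7) + (-4y)·y' = 0, and therefore
  dy/dx = -(3x^2 + 7)/(-4y) = (3x^2 + 7)/(4y)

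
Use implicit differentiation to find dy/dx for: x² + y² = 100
Differentiate the relation implicitly: treat y = y(x) and apply the chain rule, so every y-derivative picks up a y' = dy/dx factor.

With everything moved to the left-hand side, differentiate term by term:
  d/dx[x^2] = 2x
  d/dx[y^2] = 2y·y'
  d/dx[-100] = 0

Separating the contributions that come from x directly and those that come through y:
  without y':      2x
  multiplying y':  2y

so (2x) + (2y)·y' = 0, and therefore
  dy/dx = -(2x)/(2y) = -x/y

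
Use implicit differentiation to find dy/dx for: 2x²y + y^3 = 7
Differentiate the relation implicitly: treat y = y(x) and apply the chain rule, so every y-derivative picks up a y' = dy/dx factor.

With everything moved to the left-hand side, differentiate term by term:
  d/dx[2x^2y] = 2x^2·y' + 4xy
  d/dx[y^3] = 3y^2·y'
  d/dx[-7] = 0

Separating the contributions that come from x directly and those that come through y:
  without y':      4xy
  multiplying y':  2x^2 + 3y^2

so (4xy) + (2x^2 + 3y^2)·y' = 0, and therefore
  dy/dx = -(4xy)/(2x^2 + 3y^2) = -4xy/(2x^2 + 3y^2)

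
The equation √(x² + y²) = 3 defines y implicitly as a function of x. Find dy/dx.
Apply d/dx to both sides, remembering that y depends on x. Each occurrence of y therefore brings in a y' = dy/dx via the chain rule.

With F(x, y) equal to the left-hand side minus the right, differentiate F term by term:
  d/dx[√(x^2 + y^2)] = (x + y·y')/√(x^2 + y^2)
  d/dx[-3] = 0
Adding these up, d/dx[F] = 0 becomes
  (x/√(x^2 + y^2)) + (y/√(x^2 + y^2))·y' = 0,
so isolating y',
  dy/dx = -(x/√(x^2 + y^2))/(y/√(x^2 + y^2)) = -x/y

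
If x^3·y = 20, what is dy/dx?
Apply d/dx to both sides, remembering that y depends on x. Each occurrence of y therefore brings in a y' = dy/dx via the chain rule.

With F(x, y) equal to the left-hand side minus the right, differentiate F term by term:
  d/dx[x^3y] = x^3·y' + 3x^2y
  d/dx[-20] = 0
Adding these up, d/dx[F] = 0 becomes
  (3x^2y) + (x^3)·y' = 0,
so isolating y',
  dy/dx = -(3x^2y)/(x^3) = -3y/x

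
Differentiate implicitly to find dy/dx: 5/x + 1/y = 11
Take d/dx of both sides. Since y is implicitly a function of x, the chain rule attaches a y' = dy/dx factor whenever we differentiate through y.

Set F(x, y) = (left side) − (right side), so the curve is F = 0. Differentiating each term of F:
  d/dx[1/y] = -y'/y^2
  d/dx[5/x] = -5/x^2
  d/dx[-11] = 0

Collecting, the y'-free part is the partial derivative in x and the y' coefficient is the partial derivative in y:
  ∂F/∂x = -5/x^2
  ∂F/∂y = -1/y^2

so d/dx[F(x, y(x))] = ∂F/∂x + (∂F/∂y)·y' = 0. Rearranging,
  dy/dx = -(∂F/∂x)/(∂F/∂y) = -(-5/x^2)/(-1/y^2) = -5y^2/x^2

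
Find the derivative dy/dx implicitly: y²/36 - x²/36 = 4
Differentiate the relation implicitly: treat y = y(x) and apply the chain rule, so every y-derivative picks up a y' = dy/dx factor.

With everything moved to the left-hand side, differentiate term by term:
  d/dx[-x^2/36] = -x/18
  d/dx[y^2/36] = y·y'/18
  d/dx[-4] = 0

Separating the contributions that come from x directly and those that come through y:
  without y':      -x/18
  multiplying y':  y/18

so (-x/18) + (y/18)·y' = 0, and therefore
  dy/dx = -(-x/18)/(y/18) = x/y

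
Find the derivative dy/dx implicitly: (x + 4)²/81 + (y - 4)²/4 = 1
Differentiate the relation implicitly: treat y = y(x) and apply the chain rule, so every y-derivative picks up a y' = dy/dx factor.

With everything moved to the left-hand side, differentiate term by term:
  d/dx[(x + 4)^2/81] = 2x/81 + 8/81
  d/dx[(y - 4)^2/4] = y'(y - 4)/2
  d/dx[-1] = 0

Separating the contributions that come from x directly and those that come through y:
  without y':      2x/81 + 8/81
  multiplying y':  y/2 - 2

so (2x/81 + 8/81) + (y/2 - 2)·y' = 0, and therefore
  dy/dx = -(2x/81 + 8/81)/(y/2 - 2)
        = -(2(x + 4)/81)/((y - 4)/2) = 4(-x - 4)/(81(y - 4))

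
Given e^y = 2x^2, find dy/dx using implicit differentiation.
Apply d/dx to both sides, remembering that y depends on x. Each occurrence of y therefore brings in a y' = dy/dx via the chain rule.

With F(x, y) equal to the left-hand side minus the right, differentiate F term by term:
  d/dx[-2x^2] = -4x
  d/dx[e^(y)] = y'·e^(y)
Adding these up, d/dx[F] = 0 becomes
  (-4x) + (e^(y))·y' = 0,
so isolating y',
  dy/dx = -(-4x)/(e^(y)) = 4x·e^(-y)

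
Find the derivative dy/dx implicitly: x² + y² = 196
Differentiate the relation implicitly: treat y = y(x) and apply the chain rule, so every y-derivative picks up a y' = dy/dx factor.

With everything moved to the left-hand side, differentiate term by term:
  d/dx[x^2] = 2x
  d/dx[y^2] = 2y·y'
  d/dx[-196] = 0

Separating the contributions that come from x directly and those that come through y:
  without y':      2x
  multiplying y':  2y

so (2x) + (2y)·y' = 0, and therefore
  dy/dx = -(2x)/(2y) = -x/y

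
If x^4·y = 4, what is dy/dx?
Differentiate both sides with respect to x, treating y as y(x). By the chain rule, any term containing y contributes a factor of y' = dy/dx when we differentiate it.

Move every term to one side and write the relation as F(x, y) = 0. Term by term,
  d/dx[x^4y] = x^4·y' + 4x^3y
  d/dx[-4] = 0

The pieces without y' make up ∂F/∂x and the coefficient of y' is ∂F/∂y:
  ∂F/∂x = 4x^3y,
  ∂F/∂y = x^4.

Since d/dx[F] = ∂F/∂x + (∂F/∂y)·y' = 0, solve for y':
  (∂F/∂y)·y' = -∂F/∂x
  dy/dx = -(∂F/∂x)/(∂F/∂y) = -(4x^3y)/(x^4) = -4y/x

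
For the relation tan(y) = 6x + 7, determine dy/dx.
Take d/dx of both sides. Since y is implicitly a function of x, the chain rule attaches a y' = dy/dx factor whenever we differentiate through y.

Set F(x, y) = (left side) − (right side), so the curve is F = 0. Differentiating each term of F:
  d/dx[-6x] = -6
  d/dx[tan(y)] = y'(tan(y)^2 + 1)
  d/dx[-7] = 0

Collecting, the y'-free part is the partial derivative in x and the y' coefficient is the partial derivative in y:
  ∂F/∂x = -6
  ∂F/∂y = tan(y)^2 + 1

so d/dx[F(x, y(x))] = ∂F/∂x + (∂F/∂y)·y' = 0. Rearranging,
  dy/dx = -(∂F/∂x)/(∂F/∂y) = -(-6)/(tan(y)^2 + 1) = 6cos(y)^2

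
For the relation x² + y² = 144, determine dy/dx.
Differentiate both sides with respect to x, treating y as y(x). By the chain rule, any term containing y contributes a factor of y' = dy/dx when we differentiate it.

Move every term to one side and write the relation as F(x, y) = 0. Term by term,
  d/dx[x^2] = 2x
  d/dx[y^2] = 2y·y'
  d/dx[-144] = 0

The pieces without y' make up ∂F/∂x and the coefficient of y' is ∂F/∂y:
  ∂F/∂x = 2x,
  ∂F/∂y = 2y.

Since d/dx[F] = ∂F/∂x + (∂F/∂y)·y' = 0, solve for y':
  (∂F/∂y)·y' = -∂F/∂x
  dy/dx = -(∂F/∂x)/(∂F/∂y) = -(2x)/(2y) = -x/y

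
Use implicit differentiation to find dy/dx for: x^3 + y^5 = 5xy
Differentiate both sides with respect to x, treating y as y(x). By the chain rule, any term containing y contributes a factor of y' = dy/dx when we differentiate it.

Move every term to one side and write the relation as F(x, y) = 0. Term by term,
  d/dx[x^3] = 3x^2
  d/dx[-5xy] = -5x·y' - 5y
  d/dx[y^5] = 5y^4·y'

The pieces without y' make up ∂F/∂x and the coefficient of y' is ∂F/∂y:
  ∂F/∂x = 3x^2 - 5y,
  ∂F/∂y = -5x + 5y^4.

Since d/dx[F] = ∂F/∂x + (∂F/∂y)·y' = 0, solve for y':
  (∂F/∂y)·y' = -∂F/∂x
  dy/dx = -(∂F/∂x)/(∂F/∂y) = -(3x^2 - 5y)/(-5x + 5y^4) = (3x^2/5 - y)/(x - y^4)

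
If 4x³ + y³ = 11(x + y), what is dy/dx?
Take d/dx of both sides. Since y is implicitly a function of x, the chain rule attaches a y' = dy/dx factor whenever we differentiate through y.

Set F(x, y) = (left side) − (right side), so the curve is F = 0. Differentiating each term of F:
  d/dx[4x^3] = 12x^2
  d/dx[-11x] = -11
  d/dx[y^3] = 3y^2·y'
  d/dx[-11y] = -11·y'

Collecting, the y'-free part is the partial derivative in x and the y' coefficient is the partial derivative in y:
  ∂F/∂x = 12x^2 - 11
  ∂F/∂y = 3y^2 - 11

so d/dx[F(x, y(x))] = ∂F/∂x + (∂F/∂y)·y' = 0. Rearranging,
  dy/dx = -(∂F/∂x)/(∂F/∂y) = -(12x^2 - 11)/(3y^2 - 11) = (11 - 12x^2)/(3y^2 - 11)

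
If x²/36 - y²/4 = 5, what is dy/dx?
Take d/dx of both sides. Since y is implicitly a function of x, the chain rule attaches a y' = dy/dx factor whenever we differentiate through y.

Set F(x, y) = (left side) − (right side), so the curve is F = 0. Differentiating each term of F:
  d/dx[x^2/36] = x/18
  d/dx[-y^2/4] = -y·y'/2
  d/dx[-5] = 0

Collecting, the y'-free part is the partial derivative in x and the y' coefficient is the partial derivative in y:
  ∂F/∂x = x/18
  ∂F/∂y = -y/2

so d/dx[F(x, y(x))] = ∂F/∂x + (∂F/∂y)·y' = 0. Rearranging,
  dy/dx = -(∂F/∂x)/(∂F/∂y) = -(x/18)/(-y/2) = x/(9y)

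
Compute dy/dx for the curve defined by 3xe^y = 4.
Differentiate both sides with respect to x, treating y as y(x). By the chain rule, any term containing y contributes a factor of y' = dy/dx when we differentiate it.

Move every term to one side and write the relation as F(x, y) = 0. Term by term,
  d/dx[3x·e^(y)] = 3x·y'·e^(y) + 3e^(y)
  d/dx[-4] = 0

The pieces without y' make up ∂F/∂x and the coefficient of y' is ∂F/∂y:
  ∂F/∂x = 3e^(y),
  ∂F/∂y = 3x·e^(y).

Since d/dx[F] = ∂F/∂x + (∂F/∂y)·y' = 0, solve for y':
  (∂F/∂y)·y' = -∂F/∂x
  dy/dx = -(∂F/∂x)/(∂F/∂y) = -(3e^(y))/(3x·e^(y)) = -1/x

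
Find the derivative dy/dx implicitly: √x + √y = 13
Apply d/dx to both sides, remembering that y depends on x. Each occurrence of y therefore brings in a y' = dy/dx via the chain rule.

With F(x, y) equal to the left-hand side minus the right, differentiate F term by term:
  d/dx[√(x)] = 1/(2√(x))
  d/dx[√(y)] = y'/(2√(y))
  d/dx[-13] = 0
Adding these up, d/dx[F] = 0 becomes
  (1/(2√(x))) + (1/(2√(y)))·y' = 0,
so isolating y',
  dy/dx = -(1/(2√(x)))/(1/(2√(y))) = -√(y)/√(x)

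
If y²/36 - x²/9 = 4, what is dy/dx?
Differentiate the relation implicitly: treat y = y(x) and apply the chain rule, so every y-derivative picks up a y' = dy/dx factor.

With everything moved to the left-hand side, differentiate term by term:
  d/dx[-x^2/9] = -2x/9
  d/dx[y^2/36] = y·y'/18
  d/dx[-4] = 0

Separating the contributions that come from x directly and those that come through y:
  without y':      -2x/9
  multiplying y':  y/18

so (-2x/9) + (y/18)·y' = 0, and therefore
  dy/dx = -(-2x/9)/(y/18) = 4x/y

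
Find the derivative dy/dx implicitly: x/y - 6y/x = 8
Apply d/dx to both sides, remembering that y depends on x. Each occurrence of y therefore brings in a y' = dy/dx via the chain rule.

With F(x, y) equal to the left-hand side minus the right, differentiate F term by term:
  d/dx[x/y] = -x·y'/y^2 + 1/y
  d/dx[-6y/x] = -6·y'/x + 6y/x^2
  d/dx[-8] = 0
Adding these up, d/dx[F] = 0 becomes
  (1/y + 6y/x^2) + (-x/y^2 - 6/x)·y' = 0,
so isolating y',
  dy/dx = -(1/y + 6y/x^2)/(-x/y^2 - 6/x)
        = -((x^2 + 6y^2)/(x^2y))/(-(x^2 + 6y^2)/(xy^2)) = y/x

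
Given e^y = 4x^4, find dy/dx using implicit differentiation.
Differentiate both sides with respect to x, treating y as y(x). By the chain rule, any term containing y contributes a factor of y' = dy/dx when we differentiate it.

Move every term to one side and write the relation as F(x, y) = 0. Term by term,
  d/dx[-4x^4] = -16x^3
  d/dx[e^(y)] = y'·e^(y)

The pieces without y' make up ∂F/∂x and the coefficient of y' is ∂F/∂y:
  ∂F/∂x = -16x^3,
  ∂F/∂y = e^(y).

Since d/dx[F] = ∂F/∂x + (∂F/∂y)·y' = 0, solve for y':
  (∂F/∂y)·y' = -∂F/∂x
  dy/dx = -(∂F/∂x)/(∂F/∂y) = -(-16x^3)/(e^(y)) = 16x^3e^(-y)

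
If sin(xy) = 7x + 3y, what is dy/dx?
Differentiate the relation implicitly: treat y = y(x) and apply the chain rule, so every y-derivative picks up a y' = dy/dx factor.

With everything moved to the left-hand side, differentiate term by term:
  d/dx[-7x] = -7
  d/dx[-3y] = -3·y'
  d/dx[sin(xy)] = (x·y' + y)·cos(xy)

Separating the contributions that come from x directly and those that come through y:
  without y':      y·cos(xy) - 7
  multiplying y':  x·cos(xy) - 3

so (y·cos(xy) - 7) + (x·cos(xy) - 3)·y' = 0, and therefore
  dy/dx = -(y·cos(xy) - 7)/(x·cos(xy) - 3) = (-y·cos(xy) + 7)/(x·cos(xy) - 3)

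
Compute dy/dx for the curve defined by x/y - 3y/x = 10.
Take d/dx of both sides. Since y is implicitly a function of x, the chain rule attaches a y' = dy/dx factor whenever we differentiate through y.

Set F(x, y) = (left side) − (right side), so the curve is F = 0. Differentiating each term of F:
  d/dx[x/y] = -x·y'/y^2 + 1/y
  d/dx[-3y/x] = -3·y'/x + 3y/x^2
  d/dx[-10] = 0

Collecting, the y'-free part is the partial derivative in x and the y' coefficient is the partial derivative in y:
  ∂F/∂x = 1/y + 3y/x^2
  ∂F/∂y = -x/y^2 - 3/x

so d/dx[F(x, y(x))] = ∂F/∂x + (∂F/∂y)·y' = 0. Rearranging,
  dy/dx = -(∂F/∂x)/(∂F/∂y) = -(1/y + 3y/x^2)/(-x/y^2 - 3/x)
        = -((x^2 + 3y^2)/(x^2y))/(-(x^2 + 3y^2)/(xy^2)) = y/x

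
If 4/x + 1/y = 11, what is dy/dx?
Take d/dx of both sides. Since y is implicitly a function of x, the chain rule attaches a y' = dy/dx factor whenever we differentiate through y.

Set F(x, y) = (left side) − (right side), so the curve is F = 0. Differentiating each term of F:
  d/dx[1/y] = -y'/y^2
  d/dx[4/x] = -4/x^2
  d/dx[-11] = 0

Collecting, the y'-free part is the partial derivative in x and the y' coefficient is the partial derivative in y:
  ∂F/∂x = -4/x^2
  ∂F/∂y = -1/y^2

so d/dx[F(x, y(x))] = ∂F/∂x + (∂F/∂y)·y' = 0. Rearranging,
  dy/dx = -(∂F/∂x)/(∂F/∂y) = -(-4/x^2)/(-1/y^2) = -4y^2/x^2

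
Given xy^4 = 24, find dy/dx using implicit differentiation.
Take d/dx of both sides. Since y is implicitly a function of x, the chain rule attaches a y' = dy/dx factor whenever we differentiate through y.

Set F(x, y) = (left side) − (right side), so the curve is F = 0. Differentiating each term of F:
  d/dx[xy^4] = 4xy^3·y' + y^4
  d/dx[-24] = 0

Collecting, the y'-free part is the partial derivative in x and the y' coefficient is the partial derivative in y:
  ∂F/∂x = y^4
  ∂F/∂y = 4xy^3

so d/dx[F(x, y(x))] = ∂F/∂x + (∂F/∂y)·y' = 0. Rearranging,
  dy/dx = -(∂F/∂x)/(∂F/∂y) = -(y^4)/(4xy^3) = -y/(4x)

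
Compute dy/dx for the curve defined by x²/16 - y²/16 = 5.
Differentiate the relation implicitly: treat y = y(x) and apply the chain rule, so every y-derivative picks up a y' = dy/dx factor.

With everything moved to the left-hand side, differentiate term by term:
  d/dx[x^2/16] = x/8
  d/dx[-y^2/16] = -y·y'/8
  d/dx[-5] = 0

Separating the contributions that come from x directly and those that come through y:
  without y':      x/8
  multiplying y':  -y/8

so (x/8) + (-y/8)·y' = 0, and therefore
  dy/dx = -(x/8)/(-y/8) = x/y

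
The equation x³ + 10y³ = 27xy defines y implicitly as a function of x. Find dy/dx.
Differentiate both sides with respect to x, treating y as y(x). By the chain rule, any term containing y contributes a factor of y' = dy/dx when we differentiate it.

Move every term to one side and write the relation as F(x, y) = 0. Term by term,
  d/dx[x^3] = 3x^2
  d/dx[-27xy] = -27x·y' - 27y
  d/dx[10y^3] = 30y^2·y'

The pieces without y' make up ∂F/∂x and the coefficient of y' is ∂F/∂y:
  ∂F/∂x = 3x^2 - 27y,
  ∂F/∂y = -27x + 30y^2.

Since d/dx[F] = ∂F/∂x + (∂F/∂y)·y' = 0, solve for y':
  (∂F/∂y)·y' = -∂F/∂x
  dy/dx = -(∂F/∂x)/(∂F/∂y) = -(3x^2 - 27y)/(-27x + 30y^2) = (x^2 - 9y)/(9x - 10y^2)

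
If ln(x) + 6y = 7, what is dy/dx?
Differentiate both sides with respect to x, treating y as y(x). By the chain rule, any term containing y contributes a factor of y' = dy/dx when we differentiate it.

Move every term to one side and write the relation as F(x, y) = 0. Term by term,
  d/dx[6y] = 6·y'
  d/dx[ln(x)] = 1/x
  d/dx[-7] = 0

The pieces without y' make up ∂F/∂x and the coefficient of y' is ∂F/∂y:
  ∂F/∂x = 1/x,
  ∂F/∂y = 6.

Since d/dx[F] = ∂F/∂x + (∂F/∂y)·y' = 0, solve for y':
  (∂F/∂y)·y' = -∂F/∂x
  dy/dx = -(∂F/∂x)/(∂F/∂y) = -(1/x)/(6) = -1/(6x)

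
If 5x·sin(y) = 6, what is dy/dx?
Take d/dx of both sides. Since y is implicitly a function of x, the chain rule attaches a y' = dy/dx factor whenever we differentiate through y.

Set F(x, y) = (left side) − (right side), so the curve is F = 0. Differentiating each term of F:
  d/dx[5x·sin(y)] = 5x·y'·cos(y) + 5sin(y)
  d/dx[-6] = 0

Collecting, the y'-free part is the partial derivative in x and the y' coefficient is the partial derivative in y:
  ∂F/∂x = 5sin(y)
  ∂F/∂y = 5x·cos(y)

so d/dx[F(x, y(x))] = ∂F/∂x + (∂F/∂y)·y' = 0. Rearranging,
  dy/dx = -(∂F/∂x)/(∂F/∂y) = -(5sin(y))/(5x·cos(y)) = -tan(y)/x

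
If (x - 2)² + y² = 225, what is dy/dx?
Apply d/dx to both sides, remembering that y depends on x. Each occurrence of y therefore brings in a y' = dy/dx via the chain rule.

With F(x, y) equal to the left-hand side minus the right, differentiate F term by term:
  d/dx[y^2] = 2y·y'
  d/dx[(x - 2)^2] = 2x - 4
  d/dx[-225] = 0
Adding these up, d/dx[F] = 0 becomes
  (2x - 4) + (2y)·y' = 0,
so isolating y',
  dy/dx = -(2x - 4)/(2y) = (2 - x)/y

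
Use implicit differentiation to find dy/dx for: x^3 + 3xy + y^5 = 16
Differentiate the relation implicitly: treat y = y(x) and apply the chain rule, so every y-derivative picks up a y' = dy/dx factor.

With everything moved to the left-hand side, differentiate term by term:
  d/dx[x^3] = 3x^2
  d/dx[3xy] = 3x·y' + 3y
  d/dx[y^5] = 5y^4·y'
  d/dx[-16] = 0

Separating the contributions that come from x directly and those that come through y:
  without y':      3x^2 + 3y
  multiplying y':  3x + 5y^4

so (3x^2 + 3y) + (3x + 5y^4)·y' = 0, and therefore
  dy/dx = -(3x^2 + 3y)/(3x + 5y^4) = 3(-x^2 - y)/(3x + 5y^4)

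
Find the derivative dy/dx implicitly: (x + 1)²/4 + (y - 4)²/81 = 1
Differentiate both sides with respect to x, treating y as y(x). By the chain rule, any term containing y contributes a factor of y' = dy/dx when we differentiate it.

Move every term to one side and write the relation as F(x, y) = 0. Term by term,
  d/dx[(x + 1)^2/4] = x/2 + 1/2
  d/dx[(y - 4)^2/81] = 2·y'(y - 4)/81
  d/dx[-1] = 0

The pieces without y' make up ∂F/∂x and the coefficient of y' is ∂F/∂y:
  ∂F/∂x = x/2 + 1/2,
  ∂F/∂y = 2y/81 - 8/81.

Since d/dx[F] = ∂F/∂x + (∂F/∂y)·y' = 0, solve for y':
  (∂F/∂y)·y' = -∂F/∂x
  dy/dx = -(∂F/∂x)/(∂F/∂y) = -(x/2 + 1/2)/(2y/81 - 8/81)
        = -((x + 1)/2)/(2(y - 4)/81) = 81(-x - 1)/(4(y - 4))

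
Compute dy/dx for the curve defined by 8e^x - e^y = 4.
Apply d/dx to both sides, remembering that y depends on x. Each occurrence of y therefore brings in a y' = dy/dx via the chain rule.

With F(x, y) equal to the left-hand side minus the right, differentiate F term by term:
  d/dx[8e^(x)] = 8e^(x)
  d/dx[-e^(y)] = -y'·e^(y)
  d/dx[-4] = 0
Adding these up, d/dx[F] = 0 becomes
  (8e^(x)) + (-e^(y))·y' = 0,
so isolating y',
  dy/dx = -(8e^(x))/(-e^(y)) = 8e^(x - y)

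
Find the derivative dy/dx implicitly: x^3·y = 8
Take d/dx of both sides. Since y is implicitly a function of x, the chain rule attaches a y' = dy/dx factor whenever we differentiate through y.

Set F(x, y) = (left side) − (right side), so the curve is F = 0. Differentiating each term of F:
  d/dx[x^3y] = x^3·y' + 3x^2y
  d/dx[-8] = 0

Collecting, the y'-free part is the partial derivative in x and the y' coefficient is the partial derivative in y:
  ∂F/∂x = 3x^2y
  ∂F/∂y = x^3

so d/dx[F(x, y(x))] = ∂F/∂x + (∂F/∂y)·y' = 0. Rearranging,
  dy/dx = -(∂F/∂x)/(∂F/∂y) = -(3x^2y)/(x^3) = -3y/x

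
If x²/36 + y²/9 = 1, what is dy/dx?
Take d/dx of both sides. Since y is implicitly a function of x, the chain rule attaches a y' = dy/dx factor whenever we differentiate through y.

Set F(x, y) = (left side) − (right side), so the curve is F = 0. Differentiating each term of F:
  d/dx[x^2/36] = x/18
  d/dx[y^2/9] = 2y·y'/9
  d/dx[-1] = 0

Collecting, the y'-free part is the partial derivative in x and the y' coefficient is the partial derivative in y:
  ∂F/∂x = x/18
  ∂F/∂y = 2y/9

so d/dx[F(x, y(x))] = ∂F/∂x + (∂F/∂y)·y' = 0. Rearranging,
  dy/dx = -(∂F/∂x)/(∂F/∂y) = -(x/18)/(2y/9) = -x/(4y)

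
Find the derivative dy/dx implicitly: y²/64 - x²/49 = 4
Apply d/dx to both sides, remembering that y depends on x. Each occurrence of y therefore brings in a y' = dy/dx via the chain rule.

With F(x, y) equal to the left-hand side minus the right, differentiate F term by term:
  d/dx[-x^2/49] = -2x/49
  d/dx[y^2/64] = y·y'/32
  d/dx[-4] = 0
Adding these up, d/dx[F] = 0 becomes
  (-2x/49) + (y/32)·y' = 0,
so isolating y',
  dy/dx = -(-2x/49)/(y/32) = 64x/(49y)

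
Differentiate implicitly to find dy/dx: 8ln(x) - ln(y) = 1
Apply d/dx to both sides, remembering that y depends on x. Each occurrence of y therefore brings in a y' = dy/dx via the chain rule.

With F(x, y) equal to the left-hand side minus the right, differentiate F term by term:
  d/dx[8ln(x)] = 8/x
  d/dx[-ln(y)] = -y'/y
  d/dx[-1] = 0
Adding these up, d/dx[F] = 0 becomes
  (8/x) + (-1/y)·y' = 0,
so isolating y',
  dy/dx = -(8/x)/(-1/y) = 8y/x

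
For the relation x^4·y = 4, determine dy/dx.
Take d/dx of both sides. Since y is implicitly a function of x, the chain rule attaches a y' = dy/dx factor whenever we differentiate through y.

Set F(x, y) = (left side) − (right side), so the curve is F = 0. Differentiating each term of F:
  d/dx[x^4y] = x^4·y' + 4x^3y
  d/dx[-4] = 0

Collecting, the y'-free part is the partial derivative in x and the y' coefficient is the partial derivative in y:
  ∂F/∂x = 4x^3y
  ∂F/∂y = x^4

so d/dx[F(x, y(x))] = ∂F/∂x + (∂F/∂y)·y' = 0. Rearranging,
  dy/dx = -(∂F/∂x)/(∂F/∂y) = -(4x^3y)/(x^4) = -4y/x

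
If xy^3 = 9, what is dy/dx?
Differentiate both sides with respect to x, treating y as y(x). By the chain rule, any term containing y contributes a factor of y' = dy/dx when we differentiate it.

Move every term to one side and write the relation as F(x, y) = 0. Term by term,
  d/dx[xy^3] = 3xy^2·y' + y^3
  d/dx[-9] = 0

The pieces without y' make up ∂F/∂x and the coefficient of y' is ∂F/∂y:
  ∂F/∂x = y^3,
  ∂F/∂y = 3xy^2.

Since d/dx[F] = ∂F/∂x + (∂F/∂y)·y' = 0, solve for y':
  (∂F/∂y)·y' = -∂F/∂x
  dy/dx = -(∂F/∂x)/(∂F/∂y) = -(y^3)/(3xy^2) = -y/(3x)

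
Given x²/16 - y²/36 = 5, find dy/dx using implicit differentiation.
Take d/dx of both sides. Since y is implicitly a function of x, the chain rule attaches a y' = dy/dx factor whenever we differentiate through y.

Set F(x, y) = (left side) − (right side), so the curve is F = 0. Differentiating each term of F:
  d/dx[x^2/16] = x/8
  d/dx[-y^2/36] = -y·y'/18
  d/dx[-5] = 0

Collecting, the y'-free part is the partial derivative in x and the y' coefficient is the partial derivative in y:
  ∂F/∂x = x/8
  ∂F/∂y = -y/18

so d/dx[F(x, y(x))] = ∂F/∂x + (∂F/∂y)·y' = 0. Rearranging,
  dy/dx = -(∂F/∂x)/(∂F/∂y) = -(x/8)/(-y/18) = 9x/(4y)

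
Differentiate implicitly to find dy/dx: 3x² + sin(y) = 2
Take d/dx of both sides. Since y is implicitly a function of x, the chain rule attaches a y' = dy/dx factor whenever we differentiate through y.

Set F(x, y) = (left side) − (right side), so the curve is F = 0. Differentiating each term of F:
  d/dx[3x^2] = 6x
  d/dx[sin(y)] = y'·cos(y)
  d/dx[-2] = 0

Collecting, the y'-free part is the partial derivative in x and the y' coefficient is the partial derivative in y:
  ∂F/∂x = 6x
  ∂F/∂y = cos(y)

so d/dx[F(x, y(x))] = ∂F/∂x + (∂F/∂y)·y' = 0. Rearranging,
  dy/dx = -(∂F/∂x)/(∂F/∂y) = -(6x)/(cos(y)) = -6x/cos(y)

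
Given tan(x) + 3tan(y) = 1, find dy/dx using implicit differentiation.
Apply d/dx to both sides, remembering that y depends on x. Each occurrence of y therefore brings in a y' = dy/dx via the chain rule.

With F(x, y) equal to the left-hand side minus the right, differentiate F term by term:
  d/dx[tan(x)] = tan(x)^2 + 1
  d/dx[3tan(y)] = 3·y'(tan(y)^2 + 1)
  d/dx[-1] = 0
Adding these up, d/dx[F] = 0 becomes
  (tan(x)^2 + 1) + (3tan(y)^2 + 3)·y' = 0,
so isolating y',
  dy/dx = -(tan(x)^2 + 1)/(3tan(y)^2 + 3) = -cos(y)^2/(3cos(x)^2)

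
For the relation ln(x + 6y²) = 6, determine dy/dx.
Differentiate the relation implicitly: treat y = y(x) and apply the chain rule, so every y-derivative picks up a y' = dy/dx factor.

With everything moved to the left-hand side, differentiate term by term:
  d/dx[ln(x + 6y^2)] = (12y·y' + 1)/(x + 6y^2)
  d/dx[-6] = 0

Separating the contributions that come from x directly and those that come through y:
  without y':      1/(x + 6y^2)
  multiplying y':  12y/(x + 6y^2)

so (1/(x + 6y^2)) + (12y/(x + 6y^2))·y' = 0, and therefore
  dy/dx = -(1/(x + 6y^2))/(12y/(x + 6y^2)) = -1/(12y)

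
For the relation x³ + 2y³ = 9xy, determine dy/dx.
Differentiate the relation implicitly: treat y = y(x) and apply the chain rule, so every y-derivative picks up a y' = dy/dx factor.

With everything moved to the left-hand side, differentiate term by term:
  d/dx[x^3] = 3x^2
  d/dx[-9xy] = -9x·y' - 9y
  d/dx[2y^3] = 6y^2·y'

Separating the contributions that come from x directly and those that come through y:
  without y':      3x^2 - 9y
  multiplying y':  -9x + 6y^2

so (3x^2 - 9y) + (-9x + 6y^2)·y' = 0, and therefore
  dy/dx = -(3x^2 - 9y)/(-9x + 6y^2) = (x^2 - 3y)/(3x - 2y^2)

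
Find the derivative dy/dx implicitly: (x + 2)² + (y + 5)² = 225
Take d/dx of both sides. Since y is implicitly a function of x, the chain rule attaches a y' = dy/dx factor whenever we differentiate through y.

Set F(x, y) = (left side) − (right side), so the curve is F = 0. Differentiating each term of F:
  d/dx[(x + 2)^2] = 2x + 4
  d/dx[(y + 5)^2] = 2·y'(y + 5)
  d/dx[-225] = 0

Collecting, the y'-free part is the partial derivative in x and the y' coefficient is the partial derivative in y:
  ∂F/∂x = 2x + 4
  ∂F/∂y = 2y + 10

so d/dx[F(x, y(x))] = ∂F/∂x + (∂F/∂y)·y' = 0. Rearranging,
  dy/dx = -(∂F/∂x)/(∂F/∂y) = -(2x + 4)/(2y + 10) = (-x - 2)/(y + 5)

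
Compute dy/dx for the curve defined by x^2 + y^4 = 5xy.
Apply d/dx to both sides, remembering that y depends on x. Each occurrence of y therefore brings in a y' = dy/dx via the chain rule.

With F(x, y) equal to the left-hand side minus the right, differentiate F term by term:
  d/dx[x^2] = 2x
  d/dx[-5xy] = -5x·y' - 5y
  d/dx[y^4] = 4y^3·y'
Adding these up, d/dx[F] = 0 becomes
  (2x - 5y) + (-5x + 4y^3)·y' = 0,
so isolating y',
  dy/dx = -(2x - 5y)/(-5x + 4y^3) = (2x - 5y)/(5x - 4y^3)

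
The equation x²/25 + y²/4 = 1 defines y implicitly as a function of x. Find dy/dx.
Apply d/dx to both sides, remembering that y depends on x. Each occurrence of y therefore brings in a y' = dy/dx via the chain rule.

With F(x, y) equal to the left-hand side minus the right, differentiate F term by term:
  d/dx[x^2/25] = 2x/25
  d/dx[y^2/4] = y·y'/2
  d/dx[-1] = 0
Adding these up, d/dx[F] = 0 becomes
  (2x/25) + (y/2)·y' = 0,
so isolating y',
  dy/dx = -(2x/25)/(y/2) = -4x/(25y)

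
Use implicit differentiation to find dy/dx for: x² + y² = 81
Apply d/dx to both sides, remembering that y depends on x. Each occurrence of y therefore brings in a y' = dy/dx via the chain rule.

With F(x, y) equal to the left-hand side minus the right, differentiate F term by term:
  d/dx[x^2] = 2x
  d/dx[y^2] = 2y·y'
  d/dx[-81] = 0
Adding these up, d/dx[F] = 0 becomes
  (2x) + (2y)·y' = 0,
so isolating y',
  dy/dx = -(2x)/(2y) = -x/y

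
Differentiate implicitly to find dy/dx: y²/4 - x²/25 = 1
Differentiate both sides with respect to x, treating y as y(x). By the chain rule, any term containing y contributes a factor of y' = dy/dx when we differentiate it.

Move every term to one side and write the relation as F(x, y) = 0. Term by term,
  d/dx[-x^2/25] = -2x/25
  d/dx[y^2/4] = y·y'/2
  d/dx[-1] = 0

The pieces without y' make up ∂F/∂x and the coefficient of y' is ∂F/∂y:
  ∂F/∂x = -2x/25,
  ∂F/∂y = y/2.

Since d/dx[F] = ∂F/∂x + (∂F/∂y)·y' = 0, solve for y':
  (∂F/∂y)·y' = -∂F/∂x
  dy/dx = -(∂F/∂x)/(∂F/∂y) = -(-2x/25)/(y/2) = 4x/(25y)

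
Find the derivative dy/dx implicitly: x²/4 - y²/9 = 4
Take d/dx of both sides. Since y is implicitly a function of x, the chain rule attaches a y' = dy/dx factor whenever we differentiate through y.

Set F(x, y) = (left side) − (right side), so the curve is F = 0. Differentiating each term of F:
  d/dx[x^2/4] = x/2
  d/dx[-y^2/9] = -2y·y'/9
  d/dx[-4] = 0

Collecting, the y'-free part is the partial derivative in x and the y' coefficient is the partial derivative in y:
  ∂F/∂x = x/2
  ∂F/∂y = -2y/9

so d/dx[F(x, y(x))] = ∂F/∂x + (∂F/∂y)·y' = 0. Rearranging,
  dy/dx = -(∂F/∂x)/(∂F/∂y) = -(x/2)/(-2y/9) = 9x/(4y)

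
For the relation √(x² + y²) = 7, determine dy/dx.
Differentiate both sides with respect to x, treating y as y(x). By the chain rule, any term containing y contributes a factor of y' = dy/dx when we differentiate it.

Move every term to one side and write the relation as F(x, y) = 0. Term by term,
  d/dx[√(x^2 + y^2)] = (x + y·y')/√(x^2 + y^2)
  d/dx[-7] = 0

The pieces without y' make up ∂F/∂x and the coefficient of y' is ∂F/∂y:
  ∂F/∂x = x/√(x^2 + y^2),
  ∂F/∂y = y/√(x^2 + y^2).

Since d/dx[F] = ∂F/∂x + (∂F/∂y)·y' = 0, solve for y':
  (∂F/∂y)·y' = -∂F/∂x
  dy/dx = -(∂F/∂x)/(∂F/∂y) = -(x/√(x^2 + y^2))/(y/√(x^2 + y^2)) = -x/y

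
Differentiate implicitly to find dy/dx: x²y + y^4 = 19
Differentiate the relation implicitly: treat y = y(x) and apply the chain rule, so every y-derivative picks up a y' = dy/dx factor.

With everything moved to the left-hand side, differentiate term by term:
  d/dx[x^2y] = x^2·y' + 2xy
  d/dx[y^4] = 4y^3·y'
  d/dx[-19] = 0

Separating the contributions that come from x directly and those that come through y:
  without y':      2xy
  multiplying y':  x^2 + 4y^3

so (2xy) + (x^2 + 4y^3)·y' = 0, and therefore
  dy/dx = -(2xy)/(x^2 + 4y^3) = -2xy/(x^2 + 4y^3)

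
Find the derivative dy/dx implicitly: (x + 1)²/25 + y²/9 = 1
Apply d/dx to both sides, remembering that y depends on x. Each occurrence of y therefore brings in a y' = dy/dx via the chain rule.

With F(x, y) equal to the left-hand side minus the right, differentiate F term by term:
  d/dx[y^2/9] = 2y·y'/9
  d/dx[(x + 1)^2/25] = 2x/25 + 2/25
  d/dx[-1] = 0
Adding these up, d/dx[F] = 0 becomes
  (2x/25 + 2/25) + (2y/9)·y' = 0,
so isolating y',
  dy/dx = -(2x/25 + 2/25)/(2y/9)
        = -(2(x + 1)/25)/(2y/9) = 9(-x - 1)/(25y)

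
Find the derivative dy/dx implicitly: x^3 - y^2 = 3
Differentiate both sides with respect to x, treating y as y(x). By the chain rule, any term containing y contributes a factor of y' = dy/dx when we differentiate it.

Move every term to one side and write the relation as F(x, y) = 0. Term by term,
  d/dx[x^3] = 3x^2
  d/dx[-y^2] = -2y·y'
  d/dx[-3] = 0

The pieces without y' make up ∂F/∂x and the coefficient of y' is ∂F/∂y:
  ∂F/∂x = 3x^2,
  ∂F/∂y = -2y.

Since d/dx[F] = ∂F/∂x + (∂F/∂y)·y' = 0, solve for y':
  (∂F/∂y)·y' = -∂F/∂x
  dy/dx = -(∂F/∂x)/(∂F/∂y) = -(3x^2)/(-2y) = 3x^2/(2y)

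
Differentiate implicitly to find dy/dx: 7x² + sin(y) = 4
Differentiate both sides with respect to x, treating y as y(x). By the chain rule, any term containing y contributes a factor of y' = dy/dx when we differentiate it.

Move every term to one side and write the relation as F(x, y) = 0. Term by term,
  d/dx[7x^2] = 14x
  d/dx[sin(y)] = y'·cos(y)
  d/dx[-4] = 0

The pieces without y' make up ∂F/∂x and the coefficient of y' is ∂F/∂y:
  ∂F/∂x = 14x,
  ∂F/∂y = cos(y).

Since d/dx[F] = ∂F/∂x + (∂F/∂y)·y' = 0, solve for y':
  (∂F/∂y)·y' = -∂F/∂x
  dy/dx = -(∂F/∂x)/(∂F/∂y) = -(14x)/(cos(y)) = -14x/cos(y)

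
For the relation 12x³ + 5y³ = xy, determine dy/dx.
Take d/dx of both sides. Since y is implicitly a function of x, the chain rule attaches a y' = dy/dx factor whenever we differentiate through y.

Set F(x, y) = (left side) − (right side), so the curve is F = 0. Differentiating each term of F:
  d/dx[12x^3] = 36x^2
  d/dx[-xy] = -x·y' - y
  d/dx[5y^3] = 15y^2·y'

Collecting, the y'-free part is the partial derivative in x and the y' coefficient is the partial derivative in y:
  ∂F/∂x = 36x^2 - y
  ∂F/∂y = -x + 15y^2

so d/dx[F(x, y(x))] = ∂F/∂x + (∂F/∂y)·y' = 0. Rearranging,
  dy/dx = -(∂F/∂x)/(∂F/∂y) = -(36x^2 - y)/(-x + 15y^2) = (36x^2 - y)/(x - 15y^2)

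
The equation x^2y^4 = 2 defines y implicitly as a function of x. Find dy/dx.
Differentiate the relation implicitly: treat y = y(x) and apply the chain rule, so every y-derivative picks up a y' = dy/dx factor.

With everything moved to the left-hand side, differentiate term by term:
  d/dx[x^2y^4] = 4x^2y^3·y' + 2xy^4
  d/dx[-2] = 0

Separating the contributions that come from x directly and those that come through y:
  without y':      2xy^4
  multiplying y':  4x^2y^3

so (2xy^4) + (4x^2y^3)·y' = 0, and therefore
  dy/dx = -(2xy^4)/(4x^2y^3) = -y/(2x)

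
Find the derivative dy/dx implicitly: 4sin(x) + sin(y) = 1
Differentiate both sides with respect to x, treating y as y(x). By the chain rule, any term containing y contributes a factor of y' = dy/dx when we differentiate it.

Move every term to one side and write the relation as F(x, y) = 0. Term by term,
  d/dx[4sin(x)] = 4cos(x)
  d/dx[sin(y)] = y'·cos(y)
  d/dx[-1] = 0

The pieces without y' make up ∂F/∂x and the coefficient of y' is ∂F/∂y:
  ∂F/∂x = 4cos(x),
  ∂F/∂y = cos(y).

Since d/dx[F] = ∂F/∂x + (∂F/∂y)·y' = 0, solve for y':
  (∂F/∂y)·y' = -∂F/∂x
  dy/dx = -(∂F/∂x)/(∂F/∂y) = -(4cos(x))/(cos(y)) = -4cos(x)/cos(y)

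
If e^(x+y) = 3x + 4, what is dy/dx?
Differentiate both sides with respect to x, treating y as y(x). By the chain rule, any term containing y contributes a factor of y' = dy/dx when we differentiate it.

Move every term to one side and write the relation as F(x, y) = 0. Term by term,
  d/dx[-3x] = -3
  d/dx[e^(x + y)] = (y' + 1)·e^(x + y)
  d/dx[-4] = 0

The pieces without y' make up ∂F/∂x and the coefficient of y' is ∂F/∂y:
  ∂F/∂x = e^(x + y) - 3,
  ∂F/∂y = e^(x + y).

Since d/dx[F] = ∂F/∂x + (∂F/∂y)·y' = 0, solve for y':
  (∂F/∂y)·y' = -∂F/∂x
  dy/dx = -(∂F/∂x)/(∂F/∂y) = -(e^(x + y) - 3)/(e^(x + y)) = 3e^(-x - y) - 1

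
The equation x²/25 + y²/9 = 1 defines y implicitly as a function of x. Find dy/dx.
Differentiate the relation implicitly: treat y = y(x) and apply the chain rule, so every y-derivative picks up a y' = dy/dx factor.

With everything moved to the left-hand side, differentiate term by term:
  d/dx[x^2/25] = 2x/25
  d/dx[y^2/9] = 2y·y'/9
  d/dx[-1] = 0

Separating the contributions that come from x directly and those that come through y:
  without y':      2x/25
  multiplying y':  2y/9

so (2x/25) + (2y/9)·y' = 0, and therefore
  dy/dx = -(2x/25)/(2y/9) = -9x/(25y)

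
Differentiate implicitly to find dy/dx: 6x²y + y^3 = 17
Differentiate both sides with respect to x, treating y as y(x). By the chain rule, any term containing y contributes a factor of y' = dy/dx when we differentiate it.

Move every term to one side and write the relation as F(x, y) = 0. Term by term,
  d/dx[6x^2y] = 6x^2·y' + 12xy
  d/dx[y^3] = 3y^2·y'
  d/dx[-17] = 0

The pieces without y' make up ∂F/∂x and the coefficient of y' is ∂F/∂y:
  ∂F/∂x = 12xy,
  ∂F/∂y = 6x^2 + 3y^2.

Since d/dx[F] = ∂F/∂x + (∂F/∂y)·y' = 0, solve for y':
  (∂F/∂y)·y' = -∂F/∂x
  dy/dx = -(∂F/∂x)/(∂F/∂y) = -(12xy)/(6x^2 + 3y^2) = -4xy/(2x^2 + y^2)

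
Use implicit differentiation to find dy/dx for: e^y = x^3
Differentiate both sides with respect to x, treating y as y(x). By the chain rule, any term containing y contributes a factor of y' = dy/dx when we differentiate it.

Move every term to one side and write the relation as F(x, y) = 0. Term by term,
  d/dx[-x^3] = -3x^2
  d/dx[e^(y)] = y'·e^(y)

The pieces without y' make up ∂F/∂x and the coefficient of y' is ∂F/∂y:
  ∂F/∂x = -3x^2,
  ∂F/∂y = e^(y).

Since d/dx[F] = ∂F/∂x + (∂F/∂y)·y' = 0, solve for y':
  (∂F/∂y)·y' = -∂F/∂x
  dy/dx = -(∂F/∂x)/(∂F/∂y) = -(-3x^2)/(e^(y)) = 3x^2e^(-y)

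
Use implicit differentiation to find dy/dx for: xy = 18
Take d/dx of both sides. Since y is implicitly a function of x, the chain rule attaches a y' = dy/dx factor whenever we differentiate through y.

Set F(x, y) = (left side) − (right side), so the curve is F = 0. Differentiating each term of F:
  d/dx[xy] = x·y' + y
  d/dx[-18] = 0

Collecting, the y'-free part is the partial derivative in x and the y' coefficient is the partial derivative in y:
  ∂F/∂x = y
  ∂F/∂y = x

so d/dx[F(x, y(x))] = ∂F/∂x + (∂F/∂y)·y' = 0. Rearranging,
  dy/dx = -(∂F/∂x)/(∂F/∂y) = -(y)/(x) = -y/x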